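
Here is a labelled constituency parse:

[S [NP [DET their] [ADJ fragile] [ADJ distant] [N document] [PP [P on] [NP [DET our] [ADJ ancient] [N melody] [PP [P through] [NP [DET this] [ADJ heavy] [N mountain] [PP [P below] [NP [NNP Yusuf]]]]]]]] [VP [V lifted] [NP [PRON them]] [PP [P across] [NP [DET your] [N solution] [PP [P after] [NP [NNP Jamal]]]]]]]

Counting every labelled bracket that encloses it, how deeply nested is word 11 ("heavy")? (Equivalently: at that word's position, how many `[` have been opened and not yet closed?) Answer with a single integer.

Path from the root down to the word: S → NP → PP → NP → PP → NP → ADJ. That is 7 enclosing brackets.

7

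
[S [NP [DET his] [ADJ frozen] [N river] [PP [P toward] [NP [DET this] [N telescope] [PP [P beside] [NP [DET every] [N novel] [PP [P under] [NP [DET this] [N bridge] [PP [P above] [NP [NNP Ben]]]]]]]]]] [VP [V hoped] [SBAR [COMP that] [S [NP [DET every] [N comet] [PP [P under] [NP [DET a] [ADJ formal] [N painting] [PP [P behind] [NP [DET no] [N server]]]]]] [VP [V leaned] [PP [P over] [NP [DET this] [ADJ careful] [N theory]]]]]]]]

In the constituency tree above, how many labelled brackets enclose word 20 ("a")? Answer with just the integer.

8

Counting open brackets not yet closed at "a": [S [VP [SBAR [S [NP [PP [NP [DET = 8.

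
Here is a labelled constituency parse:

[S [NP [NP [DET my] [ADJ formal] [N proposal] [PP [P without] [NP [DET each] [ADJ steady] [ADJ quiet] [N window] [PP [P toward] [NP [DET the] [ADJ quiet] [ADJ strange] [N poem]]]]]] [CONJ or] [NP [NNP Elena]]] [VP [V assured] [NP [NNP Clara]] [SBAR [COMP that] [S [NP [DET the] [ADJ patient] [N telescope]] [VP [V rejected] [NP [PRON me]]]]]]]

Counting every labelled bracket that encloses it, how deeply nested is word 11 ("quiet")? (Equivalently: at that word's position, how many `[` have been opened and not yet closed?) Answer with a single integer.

8

Counting open brackets not yet closed at "quiet": [S [NP [NP [PP [NP [PP [NP [ADJ = 8.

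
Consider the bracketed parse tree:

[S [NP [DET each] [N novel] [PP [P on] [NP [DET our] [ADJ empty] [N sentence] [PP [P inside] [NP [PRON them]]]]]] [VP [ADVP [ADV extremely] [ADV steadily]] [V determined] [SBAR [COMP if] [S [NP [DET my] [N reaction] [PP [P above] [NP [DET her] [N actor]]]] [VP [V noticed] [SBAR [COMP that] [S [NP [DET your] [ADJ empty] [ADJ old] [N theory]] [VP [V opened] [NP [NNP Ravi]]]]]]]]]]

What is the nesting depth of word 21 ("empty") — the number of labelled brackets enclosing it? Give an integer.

9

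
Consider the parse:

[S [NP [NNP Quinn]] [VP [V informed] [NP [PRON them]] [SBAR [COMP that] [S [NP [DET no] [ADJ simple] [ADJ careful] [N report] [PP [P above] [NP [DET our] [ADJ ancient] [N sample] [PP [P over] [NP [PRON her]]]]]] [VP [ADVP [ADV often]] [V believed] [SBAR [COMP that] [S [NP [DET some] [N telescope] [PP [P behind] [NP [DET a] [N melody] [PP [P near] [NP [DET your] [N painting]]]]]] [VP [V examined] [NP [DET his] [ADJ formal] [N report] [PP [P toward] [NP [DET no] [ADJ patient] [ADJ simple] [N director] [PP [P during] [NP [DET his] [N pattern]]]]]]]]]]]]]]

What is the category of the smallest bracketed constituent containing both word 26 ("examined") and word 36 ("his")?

VP

The smallest bracket enclosing both words is [VP examined his formal report toward no patient simple director during his pattern], so the label is VP.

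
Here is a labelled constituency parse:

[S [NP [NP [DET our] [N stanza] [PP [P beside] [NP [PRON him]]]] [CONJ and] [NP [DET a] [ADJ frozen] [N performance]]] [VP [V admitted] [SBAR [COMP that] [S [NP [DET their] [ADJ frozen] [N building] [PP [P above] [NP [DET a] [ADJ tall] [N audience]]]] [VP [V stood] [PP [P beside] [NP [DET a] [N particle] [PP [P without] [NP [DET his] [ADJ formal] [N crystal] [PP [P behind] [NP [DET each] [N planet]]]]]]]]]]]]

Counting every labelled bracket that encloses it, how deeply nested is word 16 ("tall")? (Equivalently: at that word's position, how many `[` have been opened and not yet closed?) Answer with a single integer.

8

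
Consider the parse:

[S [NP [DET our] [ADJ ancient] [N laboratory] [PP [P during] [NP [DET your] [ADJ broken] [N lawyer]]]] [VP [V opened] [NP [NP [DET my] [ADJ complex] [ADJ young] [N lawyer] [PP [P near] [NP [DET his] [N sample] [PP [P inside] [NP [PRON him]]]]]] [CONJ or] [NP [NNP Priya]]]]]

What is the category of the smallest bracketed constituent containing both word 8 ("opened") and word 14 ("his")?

VP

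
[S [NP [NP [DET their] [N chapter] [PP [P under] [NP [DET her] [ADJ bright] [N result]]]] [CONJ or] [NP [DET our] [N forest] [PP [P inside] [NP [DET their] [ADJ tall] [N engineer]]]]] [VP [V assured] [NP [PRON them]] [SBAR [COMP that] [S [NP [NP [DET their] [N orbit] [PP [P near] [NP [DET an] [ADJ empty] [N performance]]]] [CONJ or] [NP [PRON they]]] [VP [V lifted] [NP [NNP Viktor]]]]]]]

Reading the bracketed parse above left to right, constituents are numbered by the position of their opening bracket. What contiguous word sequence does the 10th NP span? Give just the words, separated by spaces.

they

In left-to-right order the NP constituents are "their chapter under her bright result or our forest inside their tall engineer"; "their chapter under her bright result"; "her bright result"; "our forest inside their tall engineer"; "their tall engineer"; "them"; "their orbit near an empty performance or they"; "their orbit near an empty performance"; "an empty performance"; "they"; "Viktor". Number 10 is "they".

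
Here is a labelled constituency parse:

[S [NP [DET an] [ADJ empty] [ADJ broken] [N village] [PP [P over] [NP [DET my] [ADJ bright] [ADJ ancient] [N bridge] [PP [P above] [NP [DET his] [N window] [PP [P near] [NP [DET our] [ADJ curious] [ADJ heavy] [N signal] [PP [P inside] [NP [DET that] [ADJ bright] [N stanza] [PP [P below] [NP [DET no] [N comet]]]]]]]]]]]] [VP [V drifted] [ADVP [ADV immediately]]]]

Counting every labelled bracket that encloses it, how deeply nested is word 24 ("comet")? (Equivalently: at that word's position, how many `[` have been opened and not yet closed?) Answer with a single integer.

The word sits inside N, which is inside NP, inside PP, inside NP, inside PP, inside NP, inside PP, inside NP, inside PP, inside NP, inside PP, inside NP, inside S — 13 brackets in all.

13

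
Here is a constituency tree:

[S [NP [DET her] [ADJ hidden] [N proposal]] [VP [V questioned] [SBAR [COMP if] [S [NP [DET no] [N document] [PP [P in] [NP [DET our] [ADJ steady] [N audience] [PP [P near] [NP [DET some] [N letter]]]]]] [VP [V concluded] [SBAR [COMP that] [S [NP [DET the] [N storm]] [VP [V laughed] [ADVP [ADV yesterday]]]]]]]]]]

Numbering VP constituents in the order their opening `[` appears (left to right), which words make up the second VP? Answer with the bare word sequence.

concluded that the storm laughed yesterday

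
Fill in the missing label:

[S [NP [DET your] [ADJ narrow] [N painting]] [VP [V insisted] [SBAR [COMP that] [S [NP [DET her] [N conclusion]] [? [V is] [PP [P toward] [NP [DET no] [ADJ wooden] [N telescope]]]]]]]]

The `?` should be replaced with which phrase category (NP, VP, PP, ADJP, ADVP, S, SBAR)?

VP

The `?` node immediately contains: V 'is', PP. That is the internal structure of a verb phrase, so the label is VP.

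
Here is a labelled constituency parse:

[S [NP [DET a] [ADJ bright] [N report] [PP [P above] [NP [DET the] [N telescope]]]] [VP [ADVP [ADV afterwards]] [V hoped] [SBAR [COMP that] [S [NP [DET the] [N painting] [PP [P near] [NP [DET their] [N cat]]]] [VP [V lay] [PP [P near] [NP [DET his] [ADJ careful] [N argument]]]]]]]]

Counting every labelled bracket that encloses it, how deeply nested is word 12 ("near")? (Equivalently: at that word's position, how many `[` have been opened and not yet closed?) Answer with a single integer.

Counting open brackets not yet closed at "near": [S [VP [SBAR [S [NP [PP [P = 7.

7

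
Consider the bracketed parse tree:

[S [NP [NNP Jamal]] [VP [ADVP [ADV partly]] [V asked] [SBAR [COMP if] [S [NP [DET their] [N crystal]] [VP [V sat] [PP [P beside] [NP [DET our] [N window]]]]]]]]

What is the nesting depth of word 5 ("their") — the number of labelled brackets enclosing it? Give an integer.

The word sits inside DET, which is inside NP, inside S, inside SBAR, inside VP, inside S — 6 brackets in all.

6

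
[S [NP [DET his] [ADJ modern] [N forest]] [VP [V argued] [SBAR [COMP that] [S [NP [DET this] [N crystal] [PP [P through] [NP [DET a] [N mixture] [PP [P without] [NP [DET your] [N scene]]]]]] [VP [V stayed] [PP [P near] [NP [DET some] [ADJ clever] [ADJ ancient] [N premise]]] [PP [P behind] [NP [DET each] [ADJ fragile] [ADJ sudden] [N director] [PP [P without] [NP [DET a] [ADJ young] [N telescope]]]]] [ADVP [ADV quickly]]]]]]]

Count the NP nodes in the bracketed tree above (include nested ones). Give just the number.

7

The NP constituents are: [NP his modern forest]; [NP this crystal through a mixture without your scene]; [NP a mixture without your scene]; [NP your scene]; [NP some clever ancient premise]; [NP each fragile sudden director without a young telescope] …. Total: 7.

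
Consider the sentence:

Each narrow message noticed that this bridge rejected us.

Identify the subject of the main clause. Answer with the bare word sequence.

each narrow message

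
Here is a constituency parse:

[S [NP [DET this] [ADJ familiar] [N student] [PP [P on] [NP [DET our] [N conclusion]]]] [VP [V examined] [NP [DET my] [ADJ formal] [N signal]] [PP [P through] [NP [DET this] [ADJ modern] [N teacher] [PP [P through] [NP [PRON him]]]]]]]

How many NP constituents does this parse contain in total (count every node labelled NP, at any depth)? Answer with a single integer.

5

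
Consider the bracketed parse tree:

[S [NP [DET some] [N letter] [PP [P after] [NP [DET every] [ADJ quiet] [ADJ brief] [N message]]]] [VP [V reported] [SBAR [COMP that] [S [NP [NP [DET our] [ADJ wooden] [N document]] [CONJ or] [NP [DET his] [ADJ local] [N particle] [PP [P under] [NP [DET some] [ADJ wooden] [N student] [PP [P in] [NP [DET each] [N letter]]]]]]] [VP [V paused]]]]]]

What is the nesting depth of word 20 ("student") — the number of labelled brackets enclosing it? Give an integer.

Counting open brackets not yet closed at "student": [S [VP [SBAR [S [NP [NP [PP [NP [N = 9.

9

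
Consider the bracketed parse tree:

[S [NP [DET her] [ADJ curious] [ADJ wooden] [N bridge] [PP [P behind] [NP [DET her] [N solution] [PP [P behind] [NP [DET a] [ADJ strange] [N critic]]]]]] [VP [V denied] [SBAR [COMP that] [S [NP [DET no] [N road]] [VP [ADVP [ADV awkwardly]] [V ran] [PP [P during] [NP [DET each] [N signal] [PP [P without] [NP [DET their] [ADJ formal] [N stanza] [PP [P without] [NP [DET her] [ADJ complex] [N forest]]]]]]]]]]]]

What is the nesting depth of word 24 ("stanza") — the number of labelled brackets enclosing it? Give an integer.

10

The word sits inside N, which is inside NP, inside PP, inside NP, inside PP, inside VP, inside S, inside SBAR, inside VP, inside S — 10 brackets in all.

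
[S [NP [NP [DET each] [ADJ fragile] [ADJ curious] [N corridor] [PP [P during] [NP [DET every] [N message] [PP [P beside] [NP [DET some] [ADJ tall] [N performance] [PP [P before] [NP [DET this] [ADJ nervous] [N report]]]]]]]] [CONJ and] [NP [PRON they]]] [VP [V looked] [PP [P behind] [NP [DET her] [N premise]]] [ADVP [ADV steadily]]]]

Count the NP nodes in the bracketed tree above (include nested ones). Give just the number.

7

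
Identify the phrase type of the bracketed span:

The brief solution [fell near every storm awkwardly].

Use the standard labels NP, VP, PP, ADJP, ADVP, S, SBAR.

VP

The bracketed span "fell near every storm awkwardly" is headed by "fell", making it a verb phrase (VP).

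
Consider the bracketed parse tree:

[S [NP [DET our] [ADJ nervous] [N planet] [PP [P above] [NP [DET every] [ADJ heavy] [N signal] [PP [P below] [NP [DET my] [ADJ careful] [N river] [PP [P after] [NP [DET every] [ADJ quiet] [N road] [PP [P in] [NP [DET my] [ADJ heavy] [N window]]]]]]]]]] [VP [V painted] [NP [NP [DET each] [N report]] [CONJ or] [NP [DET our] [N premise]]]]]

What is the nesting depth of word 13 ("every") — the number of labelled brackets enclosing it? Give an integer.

The word sits inside DET, which is inside NP, inside PP, inside NP, inside PP, inside NP, inside PP, inside NP, inside S — 9 brackets in all.

9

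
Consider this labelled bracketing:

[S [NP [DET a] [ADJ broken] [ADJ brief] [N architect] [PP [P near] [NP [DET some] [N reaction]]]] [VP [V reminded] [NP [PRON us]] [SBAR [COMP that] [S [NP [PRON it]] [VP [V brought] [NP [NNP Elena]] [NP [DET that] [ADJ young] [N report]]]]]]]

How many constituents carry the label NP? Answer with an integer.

6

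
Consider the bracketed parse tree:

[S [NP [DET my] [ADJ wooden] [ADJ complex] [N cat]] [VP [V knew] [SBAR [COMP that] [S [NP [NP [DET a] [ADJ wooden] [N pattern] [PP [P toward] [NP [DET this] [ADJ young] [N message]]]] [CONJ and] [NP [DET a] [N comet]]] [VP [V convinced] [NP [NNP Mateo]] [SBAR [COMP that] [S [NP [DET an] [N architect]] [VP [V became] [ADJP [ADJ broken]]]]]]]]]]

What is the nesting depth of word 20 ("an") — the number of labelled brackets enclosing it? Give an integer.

9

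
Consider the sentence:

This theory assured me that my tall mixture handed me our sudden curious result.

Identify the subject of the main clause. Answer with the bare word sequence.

"this theory" is the NP that combines with the VP headed by "assured" to form the main clause — the subject.

this theory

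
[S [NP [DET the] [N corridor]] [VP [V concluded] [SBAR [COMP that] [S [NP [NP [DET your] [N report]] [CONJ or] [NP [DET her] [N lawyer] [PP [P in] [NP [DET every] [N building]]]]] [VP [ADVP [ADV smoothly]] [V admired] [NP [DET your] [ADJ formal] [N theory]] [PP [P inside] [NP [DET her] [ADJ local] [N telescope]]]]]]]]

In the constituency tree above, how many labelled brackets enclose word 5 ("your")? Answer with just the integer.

The word sits inside DET, which is inside NP, inside NP, inside S, inside SBAR, inside VP, inside S — 7 brackets in all.

7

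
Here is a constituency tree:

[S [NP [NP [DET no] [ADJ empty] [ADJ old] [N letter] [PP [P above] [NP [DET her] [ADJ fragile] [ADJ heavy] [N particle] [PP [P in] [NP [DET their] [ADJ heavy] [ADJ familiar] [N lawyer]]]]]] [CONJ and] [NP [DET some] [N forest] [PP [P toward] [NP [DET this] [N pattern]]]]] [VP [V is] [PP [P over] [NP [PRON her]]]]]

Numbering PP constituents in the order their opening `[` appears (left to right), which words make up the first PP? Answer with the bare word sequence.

In left-to-right order the PP constituents are "above her fragile heavy particle in their heavy familiar lawyer"; "in their heavy familiar lawyer"; "toward this pattern"; "over her". Number 1 is "above her fragile heavy particle in their heavy familiar lawyer".

above her fragile heavy particle in their heavy familiar lawyer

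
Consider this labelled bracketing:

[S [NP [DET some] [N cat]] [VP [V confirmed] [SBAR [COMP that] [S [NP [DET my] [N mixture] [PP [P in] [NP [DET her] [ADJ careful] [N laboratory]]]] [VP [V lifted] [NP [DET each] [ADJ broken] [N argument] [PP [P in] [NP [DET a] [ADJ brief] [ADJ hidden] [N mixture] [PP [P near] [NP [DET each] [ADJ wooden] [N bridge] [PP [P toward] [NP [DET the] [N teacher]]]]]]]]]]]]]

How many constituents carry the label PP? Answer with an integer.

Scanning left to right, an opening `[PP` appears at word positions 7, 15, 20, 24 — 4 in total.

4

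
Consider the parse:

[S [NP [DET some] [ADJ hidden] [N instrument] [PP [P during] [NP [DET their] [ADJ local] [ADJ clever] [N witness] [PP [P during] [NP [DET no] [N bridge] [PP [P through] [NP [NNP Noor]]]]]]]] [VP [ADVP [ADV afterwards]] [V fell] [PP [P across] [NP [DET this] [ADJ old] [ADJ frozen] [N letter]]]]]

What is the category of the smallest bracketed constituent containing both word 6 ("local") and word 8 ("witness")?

Both words fall inside [NP their local clever witness during no bridge through Noor] (words 5–13), and no smaller constituent contains them both. Label: NP.

NP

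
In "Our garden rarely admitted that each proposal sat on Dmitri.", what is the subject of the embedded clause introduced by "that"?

each proposal

In the embedded clause introduced by "that" the verb is "sat"; the NP preceding it, "each proposal", is the subject.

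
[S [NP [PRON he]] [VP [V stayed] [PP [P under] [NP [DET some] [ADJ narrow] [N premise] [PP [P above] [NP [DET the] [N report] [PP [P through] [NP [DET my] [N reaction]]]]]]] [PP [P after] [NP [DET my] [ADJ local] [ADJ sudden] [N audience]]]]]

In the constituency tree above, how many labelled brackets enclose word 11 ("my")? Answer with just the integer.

9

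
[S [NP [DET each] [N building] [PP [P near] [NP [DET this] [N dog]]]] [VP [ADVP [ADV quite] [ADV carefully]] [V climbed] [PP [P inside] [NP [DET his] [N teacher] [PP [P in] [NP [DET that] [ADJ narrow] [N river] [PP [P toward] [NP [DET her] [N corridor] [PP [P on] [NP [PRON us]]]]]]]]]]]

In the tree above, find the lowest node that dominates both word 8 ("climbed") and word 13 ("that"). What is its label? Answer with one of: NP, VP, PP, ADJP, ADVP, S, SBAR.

The smallest bracket enclosing both words is [VP quite carefully climbed inside his teacher in that narrow river toward her corridor on us], so the label is VP.

VP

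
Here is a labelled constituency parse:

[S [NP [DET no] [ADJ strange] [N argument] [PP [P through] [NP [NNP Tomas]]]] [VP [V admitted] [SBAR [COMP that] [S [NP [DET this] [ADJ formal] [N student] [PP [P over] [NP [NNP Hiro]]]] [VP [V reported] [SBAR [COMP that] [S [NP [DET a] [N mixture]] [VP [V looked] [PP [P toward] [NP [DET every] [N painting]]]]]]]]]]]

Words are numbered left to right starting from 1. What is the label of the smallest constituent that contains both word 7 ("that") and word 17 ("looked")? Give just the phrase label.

Word 7 lies under S → VP → SBAR → COMP; word 17 lies under S → VP → SBAR → S → VP → SBAR → S → VP → V. The lowest shared node is the SBAR.

SBAR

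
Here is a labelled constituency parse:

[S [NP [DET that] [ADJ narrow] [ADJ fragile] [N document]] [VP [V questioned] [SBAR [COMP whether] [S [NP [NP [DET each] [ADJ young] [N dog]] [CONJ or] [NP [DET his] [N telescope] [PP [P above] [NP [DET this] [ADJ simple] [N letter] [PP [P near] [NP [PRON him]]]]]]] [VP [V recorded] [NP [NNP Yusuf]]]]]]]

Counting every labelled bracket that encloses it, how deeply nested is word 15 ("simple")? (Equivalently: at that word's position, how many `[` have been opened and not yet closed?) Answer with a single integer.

Path from the root down to the word: S → VP → SBAR → S → NP → NP → PP → NP → ADJ. That is 9 enclosing brackets.

9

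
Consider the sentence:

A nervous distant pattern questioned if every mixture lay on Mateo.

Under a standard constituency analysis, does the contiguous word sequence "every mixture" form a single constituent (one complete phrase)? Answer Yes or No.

The sequence corresponds to a single NP node — the noun phrase "every mixture".

Yes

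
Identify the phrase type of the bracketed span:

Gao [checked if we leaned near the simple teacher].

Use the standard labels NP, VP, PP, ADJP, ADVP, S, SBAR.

VP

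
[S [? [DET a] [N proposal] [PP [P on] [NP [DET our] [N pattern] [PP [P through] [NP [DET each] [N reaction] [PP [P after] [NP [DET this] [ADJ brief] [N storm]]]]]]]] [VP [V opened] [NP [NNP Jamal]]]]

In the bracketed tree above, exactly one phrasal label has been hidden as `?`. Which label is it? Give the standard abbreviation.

NP

A constituent whose immediate children are DET 'a', N 'proposal', PP is a noun phrase: NP.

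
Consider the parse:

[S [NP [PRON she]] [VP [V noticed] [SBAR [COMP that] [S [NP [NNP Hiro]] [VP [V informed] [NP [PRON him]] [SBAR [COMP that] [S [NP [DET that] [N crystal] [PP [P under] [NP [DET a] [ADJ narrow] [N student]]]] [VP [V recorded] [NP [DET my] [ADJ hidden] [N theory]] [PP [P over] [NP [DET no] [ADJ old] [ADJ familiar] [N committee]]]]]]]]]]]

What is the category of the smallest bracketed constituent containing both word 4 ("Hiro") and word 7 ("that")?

The smallest bracket enclosing both words is [S Hiro informed him that that crystal under a narrow student recorded my hidden theory over no old familiar committee], so the label is S.

S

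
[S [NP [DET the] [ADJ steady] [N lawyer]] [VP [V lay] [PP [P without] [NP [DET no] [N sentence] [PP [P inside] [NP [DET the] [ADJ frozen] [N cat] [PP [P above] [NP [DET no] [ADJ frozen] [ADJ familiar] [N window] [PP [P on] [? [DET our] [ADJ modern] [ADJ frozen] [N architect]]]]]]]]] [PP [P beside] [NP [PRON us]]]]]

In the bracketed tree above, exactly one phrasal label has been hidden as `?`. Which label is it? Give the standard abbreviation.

NP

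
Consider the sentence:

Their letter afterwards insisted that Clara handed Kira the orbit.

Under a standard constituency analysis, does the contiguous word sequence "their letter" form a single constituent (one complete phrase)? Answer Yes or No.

Yes

"their letter" is exactly the noun phrase [NP their letter], a complete constituent.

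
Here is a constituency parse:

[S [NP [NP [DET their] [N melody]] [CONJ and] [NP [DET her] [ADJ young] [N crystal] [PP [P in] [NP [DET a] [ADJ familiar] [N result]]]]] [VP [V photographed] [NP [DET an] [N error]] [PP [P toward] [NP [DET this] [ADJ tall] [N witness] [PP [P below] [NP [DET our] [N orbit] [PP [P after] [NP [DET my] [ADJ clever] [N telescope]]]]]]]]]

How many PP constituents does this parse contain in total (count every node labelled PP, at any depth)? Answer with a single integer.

4

The PP constituents are: [PP in a familiar result]; [PP toward this tall witness below our orbit after my clever telescope]; [PP below our orbit after my clever telescope]; [PP after my clever telescope]. Total: 4.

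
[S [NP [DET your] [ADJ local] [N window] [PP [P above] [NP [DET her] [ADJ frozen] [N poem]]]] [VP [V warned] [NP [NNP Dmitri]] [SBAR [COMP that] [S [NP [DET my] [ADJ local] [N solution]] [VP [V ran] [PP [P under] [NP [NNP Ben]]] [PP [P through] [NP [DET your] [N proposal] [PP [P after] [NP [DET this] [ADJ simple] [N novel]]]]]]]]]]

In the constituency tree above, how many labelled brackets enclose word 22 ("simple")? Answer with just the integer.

The word sits inside ADJ, which is inside NP, inside PP, inside NP, inside PP, inside VP, inside S, inside SBAR, inside VP, inside S — 10 brackets in all.

10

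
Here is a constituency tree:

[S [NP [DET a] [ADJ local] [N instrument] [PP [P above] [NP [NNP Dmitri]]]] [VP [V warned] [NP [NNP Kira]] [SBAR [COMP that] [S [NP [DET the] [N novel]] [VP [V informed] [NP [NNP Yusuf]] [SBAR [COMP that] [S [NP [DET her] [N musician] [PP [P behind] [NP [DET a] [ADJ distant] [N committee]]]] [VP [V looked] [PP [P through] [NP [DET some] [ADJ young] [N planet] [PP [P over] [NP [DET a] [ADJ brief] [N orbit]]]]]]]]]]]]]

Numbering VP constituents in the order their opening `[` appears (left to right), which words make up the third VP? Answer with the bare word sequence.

In left-to-right order the VP constituents are "warned Kira that the novel informed Yusuf that her musician behind a distant committee looked through some young planet over a brief orbit"; "informed Yusuf that her musician behind a distant committee looked through some young planet over a brief orbit"; "looked through some young planet over a brief orbit". Number 3 is "looked through some young planet over a brief orbit".

looked through some young planet over a brief orbit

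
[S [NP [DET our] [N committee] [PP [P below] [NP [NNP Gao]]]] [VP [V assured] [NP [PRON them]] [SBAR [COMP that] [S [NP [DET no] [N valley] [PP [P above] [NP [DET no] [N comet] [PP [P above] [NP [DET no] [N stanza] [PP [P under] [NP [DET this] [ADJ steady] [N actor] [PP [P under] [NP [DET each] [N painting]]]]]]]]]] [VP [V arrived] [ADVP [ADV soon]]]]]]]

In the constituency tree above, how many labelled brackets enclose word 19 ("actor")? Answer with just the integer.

12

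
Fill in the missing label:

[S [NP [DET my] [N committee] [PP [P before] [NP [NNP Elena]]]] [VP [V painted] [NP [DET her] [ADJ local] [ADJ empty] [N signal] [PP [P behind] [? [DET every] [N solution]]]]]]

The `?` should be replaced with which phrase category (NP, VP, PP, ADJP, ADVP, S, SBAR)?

NP

The `?` node immediately contains: DET 'every', N 'solution'. That is the internal structure of a noun phrase, so the label is NP.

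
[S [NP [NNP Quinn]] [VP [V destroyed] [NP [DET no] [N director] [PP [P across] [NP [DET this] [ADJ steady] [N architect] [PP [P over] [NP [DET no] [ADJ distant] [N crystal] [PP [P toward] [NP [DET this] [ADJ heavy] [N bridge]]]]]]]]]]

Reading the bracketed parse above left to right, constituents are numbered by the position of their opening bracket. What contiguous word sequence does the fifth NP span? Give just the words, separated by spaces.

this heavy bridge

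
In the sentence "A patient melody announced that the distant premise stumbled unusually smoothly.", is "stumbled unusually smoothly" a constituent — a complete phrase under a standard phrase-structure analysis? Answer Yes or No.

Yes

"stumbled unusually smoothly" is exactly the verb phrase [VP stumbled unusually smoothly], a complete constituent.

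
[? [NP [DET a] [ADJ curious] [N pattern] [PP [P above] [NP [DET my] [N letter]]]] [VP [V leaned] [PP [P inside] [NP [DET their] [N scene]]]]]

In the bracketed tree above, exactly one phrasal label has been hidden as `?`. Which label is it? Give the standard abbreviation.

Looking at what the `?` directly dominates — NP, VP — this is a clause (S).

S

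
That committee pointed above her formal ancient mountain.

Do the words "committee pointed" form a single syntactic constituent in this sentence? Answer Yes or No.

The smallest constituent containing the whole sequence is the clause [S that committee pointed above her formal ancient mountain], but the sequence is only part of it — it straddles the boundary between noun phrase "that committee" and verb phrase "pointed above her formal ancient mountain".

No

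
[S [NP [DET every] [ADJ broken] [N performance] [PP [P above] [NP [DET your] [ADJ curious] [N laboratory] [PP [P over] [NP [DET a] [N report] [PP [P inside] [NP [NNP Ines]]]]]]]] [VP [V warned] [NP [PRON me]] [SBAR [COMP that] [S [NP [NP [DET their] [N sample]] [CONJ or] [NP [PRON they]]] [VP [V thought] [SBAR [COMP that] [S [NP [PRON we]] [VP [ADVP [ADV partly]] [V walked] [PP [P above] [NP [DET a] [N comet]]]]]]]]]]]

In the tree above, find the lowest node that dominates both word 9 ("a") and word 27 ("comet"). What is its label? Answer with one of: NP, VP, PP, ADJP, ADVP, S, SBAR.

S

The smallest bracket enclosing both words is [S every broken performance above your curious laboratory over a report inside Ines warned me that their sample or they thought that we partly walked above a comet], so the label is S.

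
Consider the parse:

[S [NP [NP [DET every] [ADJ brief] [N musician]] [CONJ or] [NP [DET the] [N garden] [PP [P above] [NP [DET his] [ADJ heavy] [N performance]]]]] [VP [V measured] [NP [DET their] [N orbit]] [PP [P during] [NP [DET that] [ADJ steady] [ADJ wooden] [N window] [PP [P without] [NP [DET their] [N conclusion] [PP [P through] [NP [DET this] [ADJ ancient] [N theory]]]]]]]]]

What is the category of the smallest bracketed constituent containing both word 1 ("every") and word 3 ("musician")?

NP

Both words fall inside [NP every brief musician] (words 1–3), and no smaller constituent contains them both. Label: NP.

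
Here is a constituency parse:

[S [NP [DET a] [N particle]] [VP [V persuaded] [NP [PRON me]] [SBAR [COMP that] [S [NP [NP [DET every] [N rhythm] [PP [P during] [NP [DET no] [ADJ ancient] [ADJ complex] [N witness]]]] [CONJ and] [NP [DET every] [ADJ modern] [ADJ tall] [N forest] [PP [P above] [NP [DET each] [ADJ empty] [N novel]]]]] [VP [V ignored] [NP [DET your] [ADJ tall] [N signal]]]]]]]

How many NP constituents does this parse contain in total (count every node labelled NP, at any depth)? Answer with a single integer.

The NP constituents are: [NP a particle]; [NP me]; [NP every rhythm during no ancient complex witness and every modern tall forest above each empty novel]; [NP every rhythm during no ancient complex witness]; [NP no ancient complex witness]; [NP every modern tall forest above each empty novel] …. Total: 8.

8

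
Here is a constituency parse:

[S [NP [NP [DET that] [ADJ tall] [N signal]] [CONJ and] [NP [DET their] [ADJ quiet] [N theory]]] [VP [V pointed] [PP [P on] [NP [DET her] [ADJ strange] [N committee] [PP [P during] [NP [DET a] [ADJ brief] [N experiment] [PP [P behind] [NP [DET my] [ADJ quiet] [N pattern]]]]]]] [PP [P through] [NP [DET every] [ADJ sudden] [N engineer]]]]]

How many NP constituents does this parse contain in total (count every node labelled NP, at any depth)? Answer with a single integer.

7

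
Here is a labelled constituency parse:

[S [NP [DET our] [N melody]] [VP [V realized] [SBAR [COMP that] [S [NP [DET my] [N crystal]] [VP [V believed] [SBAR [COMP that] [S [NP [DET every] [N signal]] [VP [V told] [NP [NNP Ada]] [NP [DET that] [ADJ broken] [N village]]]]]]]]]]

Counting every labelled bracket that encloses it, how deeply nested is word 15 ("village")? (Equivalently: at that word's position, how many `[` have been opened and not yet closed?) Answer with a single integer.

10

Counting open brackets not yet closed at "village": [S [VP [SBAR [S [VP [SBAR [S [VP [NP [N = 10.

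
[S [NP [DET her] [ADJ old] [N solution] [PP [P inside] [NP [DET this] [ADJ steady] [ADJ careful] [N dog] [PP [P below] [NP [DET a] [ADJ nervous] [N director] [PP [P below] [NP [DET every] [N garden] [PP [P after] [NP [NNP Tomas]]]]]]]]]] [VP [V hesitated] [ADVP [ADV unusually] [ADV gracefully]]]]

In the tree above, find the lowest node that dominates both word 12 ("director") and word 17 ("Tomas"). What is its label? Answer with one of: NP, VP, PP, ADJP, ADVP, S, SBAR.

NP

Both words fall inside [NP a nervous director below every garden after Tomas] (words 10–17), and no smaller constituent contains them both. Label: NP.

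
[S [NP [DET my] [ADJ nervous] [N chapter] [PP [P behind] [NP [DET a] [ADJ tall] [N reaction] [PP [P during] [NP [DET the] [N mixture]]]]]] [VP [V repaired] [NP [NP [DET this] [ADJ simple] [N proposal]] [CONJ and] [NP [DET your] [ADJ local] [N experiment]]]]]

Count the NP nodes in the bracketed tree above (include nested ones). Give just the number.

6

Listing each NP by its span: [NP my nervous chapter behind a tall reaction during the mixture]; [NP a tall reaction during the mixture]; [NP the mixture]; [NP this simple proposal and your local experiment]; [NP this simple proposal]; [NP your local experiment] — that makes 6.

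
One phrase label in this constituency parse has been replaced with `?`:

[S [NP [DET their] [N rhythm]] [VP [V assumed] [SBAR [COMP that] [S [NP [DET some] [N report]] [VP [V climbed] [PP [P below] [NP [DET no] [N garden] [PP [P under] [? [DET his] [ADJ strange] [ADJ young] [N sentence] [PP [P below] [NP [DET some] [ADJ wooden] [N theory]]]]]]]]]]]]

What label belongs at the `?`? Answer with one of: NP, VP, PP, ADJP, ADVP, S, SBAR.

NP

Looking at what the `?` directly dominates — DET 'his', ADJ 'strange', ADJ 'young', N 'sentence', PP — this is a noun phrase (NP).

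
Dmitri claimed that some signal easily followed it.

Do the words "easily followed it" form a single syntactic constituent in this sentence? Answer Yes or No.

Yes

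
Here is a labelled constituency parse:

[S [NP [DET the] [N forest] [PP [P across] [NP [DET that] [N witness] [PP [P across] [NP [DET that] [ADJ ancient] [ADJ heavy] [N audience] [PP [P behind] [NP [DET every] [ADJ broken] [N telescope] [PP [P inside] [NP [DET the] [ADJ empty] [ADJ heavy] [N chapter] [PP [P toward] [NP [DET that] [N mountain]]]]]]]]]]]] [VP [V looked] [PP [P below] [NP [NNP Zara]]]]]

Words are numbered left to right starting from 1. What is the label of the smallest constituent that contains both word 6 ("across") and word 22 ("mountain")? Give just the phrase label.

PP

The smallest bracket enclosing both words is [PP across that ancient heavy audience behind every broken telescope inside the empty heavy chapter toward that mountain], so the label is PP.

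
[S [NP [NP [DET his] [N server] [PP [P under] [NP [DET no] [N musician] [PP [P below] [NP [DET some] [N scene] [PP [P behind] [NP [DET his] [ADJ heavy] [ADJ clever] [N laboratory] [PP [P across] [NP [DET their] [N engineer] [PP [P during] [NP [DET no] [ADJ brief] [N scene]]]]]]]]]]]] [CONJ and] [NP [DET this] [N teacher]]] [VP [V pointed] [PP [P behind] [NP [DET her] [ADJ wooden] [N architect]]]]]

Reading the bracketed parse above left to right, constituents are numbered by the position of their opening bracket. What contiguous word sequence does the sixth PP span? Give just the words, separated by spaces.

behind her wooden architect

The PP opening brackets appear, in order, over: "under no musician below some scene behind his heavy clever laboratory across their engineer during no brief scene"; "below some scene behind his heavy clever laboratory across their engineer during no brief scene"; "behind his heavy clever laboratory across their engineer during no brief scene"; "across their engineer during no brief scene"; "during no brief scene"; "behind her wooden architect". The sixth one spans "behind her wooden architect".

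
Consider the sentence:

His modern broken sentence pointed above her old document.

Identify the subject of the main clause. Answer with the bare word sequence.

The subject of the main clause is the NP immediately before the verb "pointed": "his modern broken sentence".

his modern broken sentence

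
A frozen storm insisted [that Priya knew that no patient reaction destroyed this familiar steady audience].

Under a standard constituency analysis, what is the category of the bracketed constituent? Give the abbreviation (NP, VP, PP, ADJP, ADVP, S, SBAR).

SBAR

The bracketed span "that Priya knew that no patient reaction destroyed this familiar steady audience" is headed by "that", making it a subordinate clause (SBAR).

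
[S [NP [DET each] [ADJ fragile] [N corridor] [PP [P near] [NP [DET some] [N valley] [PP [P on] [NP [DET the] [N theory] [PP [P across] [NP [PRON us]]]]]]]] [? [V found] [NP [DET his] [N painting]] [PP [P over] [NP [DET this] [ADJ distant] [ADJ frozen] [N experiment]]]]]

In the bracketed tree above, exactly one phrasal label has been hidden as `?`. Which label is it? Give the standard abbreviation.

VP

Looking at what the `?` directly dominates — V 'found', NP, PP — this is a verb phrase (VP).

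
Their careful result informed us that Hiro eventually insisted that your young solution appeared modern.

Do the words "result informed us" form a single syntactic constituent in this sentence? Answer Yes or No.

No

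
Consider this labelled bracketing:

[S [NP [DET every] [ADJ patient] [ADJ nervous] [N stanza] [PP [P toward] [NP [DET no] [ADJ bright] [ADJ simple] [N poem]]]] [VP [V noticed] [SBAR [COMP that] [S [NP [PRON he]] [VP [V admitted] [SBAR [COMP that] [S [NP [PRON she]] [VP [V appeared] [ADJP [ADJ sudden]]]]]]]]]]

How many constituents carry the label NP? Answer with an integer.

4

Listing each NP by its span: [NP every patient nervous stanza toward no bright simple poem]; [NP no bright simple poem]; [NP he]; [NP she] — that makes 4.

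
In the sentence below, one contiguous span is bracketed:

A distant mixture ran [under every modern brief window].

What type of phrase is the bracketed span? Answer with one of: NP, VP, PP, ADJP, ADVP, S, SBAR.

PP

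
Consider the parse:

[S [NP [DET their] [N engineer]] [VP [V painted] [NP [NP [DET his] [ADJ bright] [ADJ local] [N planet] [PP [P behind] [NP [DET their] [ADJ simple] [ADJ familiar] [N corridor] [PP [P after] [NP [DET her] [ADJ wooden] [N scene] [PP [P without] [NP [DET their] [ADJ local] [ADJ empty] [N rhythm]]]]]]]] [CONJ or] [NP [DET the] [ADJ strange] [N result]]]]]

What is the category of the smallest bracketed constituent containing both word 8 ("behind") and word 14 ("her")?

PP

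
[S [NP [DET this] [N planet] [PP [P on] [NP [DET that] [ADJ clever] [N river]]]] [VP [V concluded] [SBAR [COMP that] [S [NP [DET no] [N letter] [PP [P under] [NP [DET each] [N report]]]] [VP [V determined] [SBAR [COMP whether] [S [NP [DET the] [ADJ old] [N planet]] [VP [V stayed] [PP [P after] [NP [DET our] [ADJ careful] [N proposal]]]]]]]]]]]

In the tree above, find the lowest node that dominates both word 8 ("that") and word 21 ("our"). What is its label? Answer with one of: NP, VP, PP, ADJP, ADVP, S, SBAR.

SBAR

Both words fall inside [SBAR that no letter under each report determined whether the old planet stayed after our careful proposal] (words 8–23), and no smaller constituent contains them both. Label: SBAR.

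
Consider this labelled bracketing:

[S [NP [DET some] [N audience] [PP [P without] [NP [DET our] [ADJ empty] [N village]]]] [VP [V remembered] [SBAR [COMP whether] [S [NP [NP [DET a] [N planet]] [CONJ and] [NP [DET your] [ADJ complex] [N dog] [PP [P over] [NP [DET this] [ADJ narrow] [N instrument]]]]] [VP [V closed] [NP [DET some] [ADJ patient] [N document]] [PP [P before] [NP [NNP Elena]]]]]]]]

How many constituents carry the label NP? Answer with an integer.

Listing each NP by its span: [NP some audience without our empty village]; [NP our empty village]; [NP a planet and your complex dog over this narrow instrument]; [NP a planet]; [NP your complex dog over this narrow instrument]; [NP this narrow instrument] … — that makes 8.

8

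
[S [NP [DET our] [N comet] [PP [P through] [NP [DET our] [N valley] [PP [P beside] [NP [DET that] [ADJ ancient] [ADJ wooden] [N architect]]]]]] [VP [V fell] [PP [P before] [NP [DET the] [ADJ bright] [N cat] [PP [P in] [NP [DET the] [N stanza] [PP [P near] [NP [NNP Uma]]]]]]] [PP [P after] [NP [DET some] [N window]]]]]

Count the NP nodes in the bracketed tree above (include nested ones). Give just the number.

7

Scanning left to right, an opening `[NP` appears at word positions 1, 4, 7, 13, 17, 20, 22 — 7 in total.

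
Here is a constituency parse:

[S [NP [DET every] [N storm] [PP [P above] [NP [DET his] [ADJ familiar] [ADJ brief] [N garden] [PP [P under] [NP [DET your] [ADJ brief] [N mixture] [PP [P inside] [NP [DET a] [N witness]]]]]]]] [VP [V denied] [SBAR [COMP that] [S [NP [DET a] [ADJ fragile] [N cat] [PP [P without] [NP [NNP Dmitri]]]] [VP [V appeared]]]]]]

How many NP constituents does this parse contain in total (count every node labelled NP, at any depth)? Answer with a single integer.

The NP constituents are: [NP every storm above his familiar brief garden under your brief mixture inside a witness]; [NP his familiar brief garden under your brief mixture inside a witness]; [NP your brief mixture inside a witness]; [NP a witness]; [NP a fragile cat without Dmitri]; [NP Dmitri]. Total: 6.

6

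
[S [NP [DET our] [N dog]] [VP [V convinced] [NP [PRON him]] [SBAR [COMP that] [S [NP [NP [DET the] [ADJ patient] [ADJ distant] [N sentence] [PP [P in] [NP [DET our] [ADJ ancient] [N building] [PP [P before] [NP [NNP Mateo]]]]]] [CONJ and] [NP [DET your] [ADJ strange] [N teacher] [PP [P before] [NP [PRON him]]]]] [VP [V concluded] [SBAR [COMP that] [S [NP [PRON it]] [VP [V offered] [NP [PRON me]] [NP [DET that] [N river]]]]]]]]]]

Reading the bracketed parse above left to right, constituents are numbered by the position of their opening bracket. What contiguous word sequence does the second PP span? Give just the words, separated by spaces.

before Mateo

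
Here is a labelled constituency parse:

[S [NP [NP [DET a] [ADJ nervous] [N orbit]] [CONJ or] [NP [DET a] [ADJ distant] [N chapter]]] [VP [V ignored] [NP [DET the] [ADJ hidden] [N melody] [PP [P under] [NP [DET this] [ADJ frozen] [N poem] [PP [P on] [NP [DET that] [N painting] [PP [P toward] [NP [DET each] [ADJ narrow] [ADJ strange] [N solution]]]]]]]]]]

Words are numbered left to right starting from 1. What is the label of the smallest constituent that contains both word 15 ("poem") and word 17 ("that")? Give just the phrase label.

Both words fall inside [NP this frozen poem on that painting toward each narrow strange solution] (words 13–23), and no smaller constituent contains them both. Label: NP.

NP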